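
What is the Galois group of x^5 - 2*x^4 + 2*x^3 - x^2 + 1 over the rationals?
The polynomial f is an irreducible quintic over Q, so G = Gal(f/Q) is a transitive subgroup of S_5: one of C_5 (5T1, order 5), D_5 (5T2, order 10), F_20 (5T3, order 20), A_5 (5T4, order 60) or S_5 (5T5, order 120). The discriminant of f is 2209 = 47^2, a perfect square, so G is contained in A_5. The transitive groups of degree 5 contained in A_5 are: C_5 (5T1, order 5), D_5 (5T2, order 10), A_5 (5T4, order 60). By Dedekind's theorem, for a prime p not dividing disc(f) the degrees of the irreducible factors of f mod p form the cycle type of an element of G. Factoring f modulo the 23 such primes p <= 89 (skipping 47, which divides the discriminant), each new pattern first appears at: mod 2: f = (x^5 + x^2 + 1), pattern 5; mod 5: f = (x + 1)(x^2 + 2)(x^2 + 2x + 3), pattern 2+2+1; mod 83: f = (x + 2)(x + 12)(x + 15)(x + 23)(x + 29), pattern 1+1+1+1+1. No other pattern occurs in this range, so the set of observed cycle types is {5, 2+2+1, 1+1+1+1+1}. The candidates containing elements of all these cycle types are D_5 (5T2) of order 10, A_5 (5T4) of order 60; the others are excluded. The observed types are precisely the cycle types that occur in D_5 (5T2). Each of the other remaining candidates has further cycle types, and by the Chebotarev density theorem the matching factorization patterns would occur for a proportion of primes equal to their share of the group: A_5 (5T4) additionally contains elements of type 3+1+1 (20 of its 60 elements, about 33% of primes). None of the 23 primes tested shows any such pattern (for each of these groups the chance of that is below 10^-4), which rules them out. Hence G = D_5 (5T2), of order 10.

D_5 (order 10)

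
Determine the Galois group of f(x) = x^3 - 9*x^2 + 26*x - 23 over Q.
3T2: S_3

The polynomial is an irreducible cubic over Q and its discriminant is -23, which is not a perfect square. For an irreducible cubic, a non-square discriminant gives Galois group S_3.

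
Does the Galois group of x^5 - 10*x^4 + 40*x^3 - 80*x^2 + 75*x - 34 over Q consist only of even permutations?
Yes

The polynomial is irreducible of degree 5 over Q. Its discriminant is 64000000 = 8000^2, a perfect square. A Galois group lies in the alternating group exactly when the discriminant is a square in Q, so the Galois group (D_5) is contained in A_5.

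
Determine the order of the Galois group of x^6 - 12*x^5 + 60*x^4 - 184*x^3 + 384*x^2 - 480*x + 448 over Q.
18

The degree of the splitting field over Q equals the order of the Galois group, so first determine the group. The polynomial f is an irreducible sextic over Q, so G = Gal(f/Q) is one of the 16 transitive subgroups 6T1, ..., 6T16 of S_6. The discriminant of f is -190210142896128, which is not a perfect square, so G is not contained in A_6. The transitive groups of degree 6 not contained in A_6 are: C_6 (6T1, order 6), S_3 (6T2, order 6), D_6 (6T3, order 12), C_3 x S_3 (6T5, order 18), A_4 x C_2 (6T6, order 24), S_4 (6T8, order 24), S_3 x S_3 (6T9, order 36), S_4 x C_2 (6T11, order 48), (S_3 x S_3) : C_2 (6T13, order 72), PGL(2,5) (6T14, order 120), S_6 (6T16, order 720). By Dedekind's theorem, for a prime p not dividing disc(f) the degrees of the irreducible factors of f mod p form the cycle type of an element of G. Factoring f modulo the 33 such primes p <= 149 (skipping 2, 3, which divide the discriminant), each new pattern first appears at: mod 5: f = (x^6 + 3x^5 + x^3 + 4x^2 + 3), pattern 6; mod 7: f = (x)(x + 2)(x + 6)(x^3 + x^2 + 5x + 2), pattern 3+1+1+1; mod 17: f = (x^2 + 3x + 1)(x^2 + 4x + 16)(x^2 + 15x + 11), pattern 2+2+2; mod 19: f = (x^3 + 13x^2 + 12x + 2)(x^3 + 13x^2 + 12x + 15), pattern 3+3; mod 73: f = (x + 24)(x + 40)(x + 42)(x + 56)(x + 58)(x + 60), pattern 1+1+1+1+1+1. No other pattern occurs in this range, so the set of observed cycle types is {6, 3+1+1+1, 2+2+2, 3+3, 1+1+1+1+1+1}. The candidates containing elements of all these cycle types are C_3 x S_3 (6T5) of order 18, S_3 x S_3 (6T9) of order 36, (S_3 x S_3) : C_2 (6T13) of order 72, S_6 (6T16) of order 720; the others are excluded. The observed types are precisely the cycle types that occur in C_3 x S_3 (6T5). Each of the other remaining candidates has further cycle types, and by the Chebotarev density theorem the matching factorization patterns would occur for a proportion of primes equal to their share of the group: S_3 x S_3 (6T9) additionally contains elements of type 2+2+1+1 (9 of its 36 elements, about 25% of primes); (S_3 x S_3) : C_2 (6T13) additionally contains elements of type 4+2, 3+2+1, 2+2+1+1, 2+1+1+1+1 (45 of its 72 elements, about 62% of primes); S_6 (6T16) additionally contains elements of type 5+1, 4+2, 4+1+1, 3+2+1, 2+2+1+1, 2+1+1+1+1 (504 of its 720 elements, about 70% of primes). None of the 33 primes tested shows any such pattern (for each of these groups the chance of that is below 10^-4), which rules them out. Hence G = C_3 x S_3 (6T5), of order 18. The Galois group C_3 x S_3 (6T5) has order 18, so the splitting field has degree 18 over Q.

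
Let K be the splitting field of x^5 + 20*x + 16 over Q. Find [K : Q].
The degree of the splitting field over Q equals the order of the Galois group, so first determine the group. The polynomial f is an irreducible quintic over Q, so G = Gal(f/Q) is a transitive subgroup of S_5: one of C_5 (5T1, order 5), D_5 (5T2, order 10), F_20 (5T3, order 20), A_5 (5T4, order 60) or S_5 (5T5, order 120). The discriminant of f is 1024000000 = 32000^2, a perfect square, so G is contained in A_5. The transitive groups of degree 5 contained in A_5 are: C_5 (5T1, order 5), D_5 (5T2, order 10), A_5 (5T4, order 60). By Dedekind's theorem, for a prime p not dividing disc(f) the degrees of the irreducible factors of f mod p form the cycle type of an element of G. Factoring f modulo the 2 such primes p <= 7 (skipping 2, 5, which divide the discriminant), each new pattern first appears at: mod 3: f = (x^5 + 2x + 1), pattern 5; mod 7: f = (x + 2)(x + 3)(x^3 + 2x^2 + 5x + 5), pattern 3+1+1. No other pattern occurs in this range, so the set of observed cycle types is {5, 3+1+1}. Among the candidates above, the only group containing elements of all these cycle types is A_5 (5T4) — each of C_5 (5T1), D_5 (5T2) lacks at least one of them. Hence G = A_5 (5T4), of order 60. The Galois group A_5 (5T4) has order 60, so the splitting field has degree 60 over Q.

60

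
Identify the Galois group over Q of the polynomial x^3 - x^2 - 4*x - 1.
C_3

The polynomial is an irreducible cubic over Q and its discriminant is 169 = 13^2, a perfect square. For an irreducible cubic, a square discriminant forces the Galois group to be A_3, the cyclic group of order 3.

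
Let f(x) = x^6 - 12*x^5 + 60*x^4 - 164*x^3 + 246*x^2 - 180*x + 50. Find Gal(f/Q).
6T3: D_6

The polynomial f is an irreducible sextic over Q, so G = Gal(f/Q) is one of the 16 transitive subgroups 6T1, ..., 6T16 of S_6. The discriminant of f is 4516300800, which is not a perfect square, so G is not contained in A_6. The transitive groups of degree 6 not contained in A_6 are: C_6 (6T1, order 6), S_3 (6T2, order 6), D_6 (6T3, order 12), C_3 x S_3 (6T5, order 18), A_4 x C_2 (6T6, order 24), S_4 (6T8, order 24), S_3 x S_3 (6T9, order 36), S_4 x C_2 (6T11, order 48), (S_3 x S_3) : C_2 (6T13, order 72), PGL(2,5) (6T14, order 120), S_6 (6T16, order 720). By Dedekind's theorem, for a prime p not dividing disc(f) the degrees of the irreducible factors of f mod p form the cycle type of an element of G. Factoring f modulo the 79 such primes p <= 431 (skipping 2, 3, 5, 11, which divide the discriminant), each new pattern first appears at: mod 7: f = (x^3 + x^2 + 3)(x^3 + x^2 + 3x + 5), pattern 3+3; mod 13: f = (x^6 + x^5 + 8x^4 + 5x^3 + 12x^2 + 2x + 11), pattern 6; mod 17: f = (x + 2)(x + 12)(x^2 + 9x + 10)(x^2 + 16x + 8), pattern 2+2+1+1; mod 29: f = (x^2 + 2x + 4)(x^2 + 19x + 8)(x^2 + 25x + 7), pattern 2+2+2; mod 31: f = (x + 1)(x + 12)(x + 21)(x + 23)(x + 27)(x + 28), pattern 1+1+1+1+1+1. No other pattern occurs in this range, so the set of observed cycle types is {3+3, 6, 2+2+1+1, 2+2+2, 1+1+1+1+1+1}. The candidates containing elements of all these cycle types are D_6 (6T3) of order 12, A_4 x C_2 (6T6) of order 24, S_3 x S_3 (6T9) of order 36, S_4 x C_2 (6T11) of order 48, (S_3 x S_3) : C_2 (6T13) of order 72, PGL(2,5) (6T14) of order 120, S_6 (6T16) of order 720; the others are excluded. The observed types are precisely the cycle types that occur in D_6 (6T3). Each of the other remaining candidates has further cycle types, and by the Chebotarev density theorem the matching factorization patterns would occur for a proportion of primes equal to their share of the group: A_4 x C_2 (6T6) additionally contains elements of type 2+1+1+1+1 (3 of its 24 elements, about 12% of primes); S_3 x S_3 (6T9) additionally contains elements of type 3+1+1+1 (4 of its 36 elements, about 11% of primes); S_4 x C_2 (6T11) additionally contains elements of type 4+2, 4+1+1, 2+1+1+1+1 (15 of its 48 elements, about 31% of primes); (S_3 x S_3) : C_2 (6T13) additionally contains elements of type 4+2, 3+2+1, 3+1+1+1, 2+1+1+1+1 (40 of its 72 elements, about 56% of primes); PGL(2,5) (6T14) additionally contains elements of type 5+1, 4+1+1 (54 of its 120 elements, about 45% of primes); S_6 (6T16) additionally contains elements of type 5+1, 4+2, 4+1+1, 3+2+1, 3+1+1+1, 2+1+1+1+1 (499 of its 720 elements, about 69% of primes). None of the 79 primes tested shows any such pattern (for each of these groups the chance of that is below 10^-4), which rules them out. Hence G = D_6 (6T3), of order 12.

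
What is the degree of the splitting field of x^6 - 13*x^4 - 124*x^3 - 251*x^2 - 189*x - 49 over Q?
720

The degree of the splitting field over Q equals the order of the Galois group, so first determine the group. The polynomial f is an irreducible sextic over Q, so G = Gal(f/Q) is one of the 16 transitive subgroups 6T1, ..., 6T16 of S_6. The discriminant of f is 789740170709, which is not a perfect square, so G is not contained in A_6. The transitive groups of degree 6 not contained in A_6 are: C_6 (6T1, order 6), S_3 (6T2, order 6), D_6 (6T3, order 12), C_3 x S_3 (6T5, order 18), A_4 x C_2 (6T6, order 24), S_4 (6T8, order 24), S_3 x S_3 (6T9, order 36), S_4 x C_2 (6T11, order 48), (S_3 x S_3) : C_2 (6T13, order 72), PGL(2,5) (6T14, order 120), S_6 (6T16, order 720). By Dedekind's theorem, for a prime p not dividing disc(f) the degrees of the irreducible factors of f mod p form the cycle type of an element of G. Factoring f modulo the 6 such primes p <= 17 (skipping 7, which divides the discriminant), each new pattern first appears at: mod 2: f = (x^6 + x^4 + x^2 + x + 1), pattern 6; mod 5: f = (x + 4)(x^5 + x^4 + 3x^3 + 4x^2 + 3x + 4), pattern 5+1; mod 17: f = (x + 15)(x^2 + 10x + 1)(x^3 + 9x^2 + 2x + 16), pattern 3+2+1. No other pattern occurs in this range, so the set of observed cycle types is {6, 5+1, 3+2+1}. Among the candidates above, the only group containing elements of all these cycle types is S_6 (6T16); every other candidate lacks at least one of them. Hence G = S_6 (6T16), of order 720. The Galois group S_6 (6T16) has order 720, so the splitting field has degree 720 over Q.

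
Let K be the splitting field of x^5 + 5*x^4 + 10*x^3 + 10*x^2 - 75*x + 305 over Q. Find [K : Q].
10

The degree of the splitting field over Q equals the order of the Galois group, so first determine the group. The polynomial f is an irreducible quintic over Q, so G = Gal(f/Q) is a transitive subgroup of S_5: one of C_5 (5T1, order 5), D_5 (5T2, order 10), F_20 (5T3, order 20), A_5 (5T4, order 60) or S_5 (5T5, order 120). The discriminant of f is 67108864000000 = 8192000^2, a perfect square, so G is contained in A_5. The transitive groups of degree 5 contained in A_5 are: C_5 (5T1, order 5), D_5 (5T2, order 10), A_5 (5T4, order 60). By Dedekind's theorem, for a prime p not dividing disc(f) the degrees of the irreducible factors of f mod p form the cycle type of an element of G. Factoring f modulo the 23 such primes p <= 97 (skipping 2, 5, which divide the discriminant), each new pattern first appears at: mod 3: f = (x + 1)(x^2 + 1)(x^2 + x + 2), pattern 2+2+1; mod 7: f = (x^5 + 5x^4 + 3x^3 + 3x^2 + 2x + 4), pattern 5. No other pattern occurs in this range, so the set of observed cycle types is {2+2+1, 5}. The candidates containing elements of all these cycle types are D_5 (5T2) of order 10, A_5 (5T4) of order 60; the others are excluded. The observed types are precisely the cycle types that occur in D_5 (5T2) (apart from the identity). Each of the other remaining candidates has further cycle types, and by the Chebotarev density theorem the matching factorization patterns would occur for a proportion of primes equal to their share of the group: A_5 (5T4) additionally contains elements of type 3+1+1 (20 of its 60 elements, about 33% of primes). None of the 23 primes tested shows any such pattern (for each of these groups the chance of that is below 10^-4), which rules them out. Hence G = D_5 (5T2), of order 10. The Galois group D_5 (5T2) has order 10, so the splitting field has degree 10 over Q.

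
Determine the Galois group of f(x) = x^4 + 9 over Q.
The polynomial is an irreducible quartic over Q and its discriminant is 186624 = 432^2, a perfect square, so the Galois group is contained in A_4. The resolvent cubic y^3 - 36*y splits completely over Q, which gives the Klein four-group V_4.

V_4, the Klein four-group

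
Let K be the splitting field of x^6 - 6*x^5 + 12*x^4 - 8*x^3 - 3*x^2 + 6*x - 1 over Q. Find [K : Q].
24

The degree of the splitting field over Q equals the order of the Galois group, so first determine the group. The polynomial f is an irreducible sextic over Q, so G = Gal(f/Q) is one of the 16 transitive subgroups 6T1, ..., 6T16 of S_6. The discriminant of f is -419904, which is not a perfect square, so G is not contained in A_6. The transitive groups of degree 6 not contained in A_6 are: C_6 (6T1, order 6), S_3 (6T2, order 6), D_6 (6T3, order 12), C_3 x S_3 (6T5, order 18), A_4 x C_2 (6T6, order 24), S_4 (6T8, order 24), S_3 x S_3 (6T9, order 36), S_4 x C_2 (6T11, order 48), (S_3 x S_3) : C_2 (6T13, order 72), PGL(2,5) (6T14, order 120), S_6 (6T16, order 720). By Dedekind's theorem, for a prime p not dividing disc(f) the degrees of the irreducible factors of f mod p form the cycle type of an element of G. Factoring f modulo the 33 such primes p <= 149 (skipping 2, 3, which divide the discriminant), each new pattern first appears at: mod 5: f = (x^3 + x^2 + 4x + 1)(x^3 + 3x^2 + 4), pattern 3+3; mod 7: f = (x^6 + x^5 + 5x^4 + 6x^3 + 4x^2 + 6x + 6), pattern 6; mod 17: f = (x + 1)(x + 14)(x^2 + 15x + 7)(x^2 + 15x + 13), pattern 2+2+1+1; mod 19: f = (x + 5)(x + 6)(x + 11)(x + 12)(x^2 + 17x + 7), pattern 2+1+1+1+1; mod 71: f = (x^2 + 69x + 41)(x^2 + 69x + 46)(x^2 + 69x + 55), pattern 2+2+2. No other pattern occurs in this range, so the set of observed cycle types is {3+3, 6, 2+2+1+1, 2+1+1+1+1, 2+2+2}. The candidates containing elements of all these cycle types are A_4 x C_2 (6T6) of order 24, S_4 x C_2 (6T11) of order 48, (S_3 x S_3) : C_2 (6T13) of order 72, S_6 (6T16) of order 720; the others are excluded. The observed types are precisely the cycle types that occur in A_4 x C_2 (6T6) (apart from the identity). Each of the other remaining candidates has further cycle types, and by the Chebotarev density theorem the matching factorization patterns would occur for a proportion of primes equal to their share of the group: S_4 x C_2 (6T11) additionally contains elements of type 4+2, 4+1+1 (12 of its 48 elements, about 25% of primes); (S_3 x S_3) : C_2 (6T13) additionally contains elements of type 4+2, 3+2+1, 3+1+1+1 (34 of its 72 elements, about 47% of primes); S_6 (6T16) additionally contains elements of type 5+1, 4+2, 4+1+1, 3+2+1, 3+1+1+1 (484 of its 720 elements, about 67% of primes). None of the 33 primes tested shows any such pattern (for each of these groups the chance of that is below 10^-4), which rules them out. Hence G = A_4 x C_2 (6T6), of order 24. The Galois group A_4 x C_2 (6T6) has order 24, so the splitting field has degree 24 over Q.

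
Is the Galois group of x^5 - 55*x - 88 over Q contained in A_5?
The polynomial is irreducible of degree 5 over Q. Its discriminant is 58564000000 = 242000^2, a perfect square. A Galois group lies in the alternating group exactly when the discriminant is a square in Q, so the Galois group (A_5) is contained in A_5.

Yes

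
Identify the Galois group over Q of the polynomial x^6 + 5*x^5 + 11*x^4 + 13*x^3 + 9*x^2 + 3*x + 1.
The polynomial f is an irreducible sextic over Q, so G = Gal(f/Q) is one of the 16 transitive subgroups 6T1, ..., 6T16 of S_6. The discriminant of f is -16807, which is not a perfect square, so G is not contained in A_6. The transitive groups of degree 6 not contained in A_6 are: C_6 (6T1, order 6), S_3 (6T2, order 6), D_6 (6T3, order 12), C_3 x S_3 (6T5, order 18), A_4 x C_2 (6T6, order 24), S_4 (6T8, order 24), S_3 x S_3 (6T9, order 36), S_4 x C_2 (6T11, order 48), (S_3 x S_3) : C_2 (6T13, order 72), PGL(2,5) (6T14, order 120), S_6 (6T16, order 720). By Dedekind's theorem, for a prime p not dividing disc(f) the degrees of the irreducible factors of f mod p form the cycle type of an element of G. Factoring f modulo the 37 such primes p <= 163 (skipping 7, which divides the discriminant), each new pattern first appears at: mod 2: f = (x^3 + x + 1)(x^3 + x^2 + 1), pattern 3+3; mod 3: f = (x^6 + 2x^5 + 2x^4 + x^3 + 1), pattern 6; mod 13: f = (x^2 + 9x + 9)(x^2 + 10x + 10)(x^2 + 12x + 12), pattern 2+2+2; mod 29: f = (x + 8)(x + 17)(x + 21)(x + 24)(x + 25)(x + 26), pattern 1+1+1+1+1+1. No other pattern occurs in this range, so the set of observed cycle types is {3+3, 6, 2+2+2, 1+1+1+1+1+1}. The candidates containing elements of all these cycle types are C_6 (6T1) of order 6, D_6 (6T3) of order 12, C_3 x S_3 (6T5) of order 18, A_4 x C_2 (6T6) of order 24, S_3 x S_3 (6T9) of order 36, S_4 x C_2 (6T11) of order 48, (S_3 x S_3) : C_2 (6T13) of order 72, PGL(2,5) (6T14) of order 120, S_6 (6T16) of order 720; the others are excluded. The observed types are precisely the cycle types that occur in C_6 (6T1). Each of the other remaining candidates has further cycle types, and by the Chebotarev density theorem the matching factorization patterns would occur for a proportion of primes equal to their share of the group: D_6 (6T3) additionally contains elements of type 2+2+1+1 (3 of its 12 elements, about 25% of primes); C_3 x S_3 (6T5) additionally contains elements of type 3+1+1+1 (4 of its 18 elements, about 22% of primes); A_4 x C_2 (6T6) additionally contains elements of type 2+2+1+1, 2+1+1+1+1 (6 of its 24 elements, about 25% of primes); S_3 x S_3 (6T9) additionally contains elements of type 3+1+1+1, 2+2+1+1 (13 of its 36 elements, about 36% of primes); S_4 x C_2 (6T11) additionally contains elements of type 4+2, 4+1+1, 2+2+1+1, 2+1+1+1+1 (24 of its 48 elements, about 50% of primes); (S_3 x S_3) : C_2 (6T13) additionally contains elements of type 4+2, 3+2+1, 3+1+1+1, 2+2+1+1, 2+1+1+1+1 (49 of its 72 elements, about 68% of primes); PGL(2,5) (6T14) additionally contains elements of type 5+1, 4+1+1, 2+2+1+1 (69 of its 120 elements, about 58% of primes); S_6 (6T16) additionally contains elements of type 5+1, 4+2, 4+1+1, 3+2+1, 3+1+1+1, 2+2+1+1, 2+1+1+1+1 (544 of its 720 elements, about 76% of primes). None of the 37 primes tested shows any such pattern (for each of these groups the chance of that is below 10^-4), which rules them out. Hence G = C_6 (6T1), of order 6.

C_6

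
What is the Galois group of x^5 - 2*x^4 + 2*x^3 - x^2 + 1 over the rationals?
D_5

The polynomial f is an irreducible quintic over Q, so G = Gal(f/Q) is a transitive subgroup of S_5: one of C_5 (5T1, order 5), D_5 (5T2, order 10), F_20 (5T3, order 20), A_5 (5T4, order 60) or S_5 (5T5, order 120). The discriminant of f is 2209 = 47^2, a perfect square, so G is contained in A_5. The transitive groups of degree 5 contained in A_5 are: C_5 (5T1, order 5), D_5 (5T2, order 10), A_5 (5T4, order 60). By Dedekind's theorem, for a prime p not dividing disc(f) the degrees of the irreducible factors of f mod p form the cycle type of an element of G. Factoring f modulo the 23 such primes p <= 89 (skipping 47, which divides the discriminant), each new pattern first appears at: mod 2: f = (x^5 + x^2 + 1), pattern 5; mod 5: f = (x + 1)(x^2 + 2)(x^2 + 2x + 3), pattern 2+2+1; mod 83: f = (x + 2)(x + 12)(x + 15)(x + 23)(x + 29), pattern 1+1+1+1+1. No other pattern occurs in this range, so the set of observed cycle types is {5, 2+2+1, 1+1+1+1+1}. The candidates containing elements of all these cycle types are D_5 (5T2) of order 10, A_5 (5T4) of order 60; the others are excluded. The observed types are precisely the cycle types that occur in D_5 (5T2). Each of the other remaining candidates has further cycle types, and by the Chebotarev density theorem the matching factorization patterns would occur for a proportion of primes equal to their share of the group: A_5 (5T4) additionally contains elements of type 3+1+1 (20 of its 60 elements, about 33% of primes). None of the 23 primes tested shows any such pattern (for each of these groups the chance of that is below 10^-4), which rules them out. Hence G = D_5 (5T2), of order 10.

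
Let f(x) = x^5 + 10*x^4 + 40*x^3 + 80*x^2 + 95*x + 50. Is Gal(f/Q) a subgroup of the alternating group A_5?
The polynomial is irreducible of degree 5 over Q. Its discriminant is 259200000, which is not a perfect square. A Galois group lies in the alternating group exactly when the discriminant is a square in Q, so the Galois group (F_20) is not contained in A_5.

No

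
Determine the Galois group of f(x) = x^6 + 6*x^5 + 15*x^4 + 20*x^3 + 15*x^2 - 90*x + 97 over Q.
The polynomial f is an irreducible sextic over Q, so G = Gal(f/Q) is one of the 16 transitive subgroups 6T1, ..., 6T16 of S_6. The discriminant of f is -9727331052552192, which is not a perfect square, so G is not contained in A_6. The transitive groups of degree 6 not contained in A_6 are: C_6 (6T1, order 6), S_3 (6T2, order 6), D_6 (6T3, order 12), C_3 x S_3 (6T5, order 18), A_4 x C_2 (6T6, order 24), S_4 (6T8, order 24), S_3 x S_3 (6T9, order 36), S_4 x C_2 (6T11, order 48), (S_3 x S_3) : C_2 (6T13, order 72), PGL(2,5) (6T14, order 120), S_6 (6T16, order 720). By Dedekind's theorem, for a prime p not dividing disc(f) the degrees of the irreducible factors of f mod p form the cycle type of an element of G. Factoring f modulo the 27 such primes p <= 127 (skipping 2, 3, 17, 43, which divide the discriminant), each new pattern first appears at: mod 5: f = (x^6 + x^5 + 2), pattern 6; mod 7: f = (x + 3)(x^2 + 3x + 5)(x^3 + x + 6), pattern 3+2+1; mod 11: f = (x^2 + 9x + 5)(x^4 + 8x^3 + 4x^2 + 10x + 4), pattern 4+2; mod 13: f = (x + 4)(x + 7)(x^2 + 11)(x^2 + 8x + 5), pattern 2+2+1+1; mod 61: f = (x + 20)(x + 42)(x + 54)(x + 58)(x^2 + 15x + 31), pattern 2+1+1+1+1; mod 97: f = (x)(x + 74)(x + 78)(x^3 + 48x^2 + 42x + 14), pattern 3+1+1+1; mod 113: f = (x^2 + 25x + 105)(x^2 + 100x + 48)(x^2 + 107x + 33), pattern 2+2+2; mod 127: f = (x^3 + 52x^2 + 46x + 36)(x^3 + 81x^2 + 75x + 105), pattern 3+3. No other pattern occurs in this range, so the set of observed cycle types is {6, 3+2+1, 4+2, 2+2+1+1, 2+1+1+1+1, 3+1+1+1, 2+2+2, 3+3}. The candidates containing elements of all these cycle types are (S_3 x S_3) : C_2 (6T13) of order 72, S_6 (6T16) of order 720; the others are excluded. The observed types are precisely the cycle types that occur in (S_3 x S_3) : C_2 (6T13) (apart from the identity). Each of the other remaining candidates has further cycle types, and by the Chebotarev density theorem the matching factorization patterns would occur for a proportion of primes equal to their share of the group: S_6 (6T16) additionally contains elements of type 5+1, 4+1+1 (234 of its 720 elements, about 32% of primes). None of the 27 primes tested shows any such pattern (for each of these groups the chance of that is below 10^-4), which rules them out. Hence G = (S_3 x S_3) : C_2 (6T13), of order 72.

(S_3 x S_3) : C_2 (also written G72)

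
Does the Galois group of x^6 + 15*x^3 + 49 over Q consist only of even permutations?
The polynomial is irreducible of degree 6 over Q. Its discriminant is 42688773981, which is not a perfect square. A Galois group lies in the alternating group exactly when the discriminant is a square in Q, so the Galois group (S_3 x S_3) is not contained in A_6.

No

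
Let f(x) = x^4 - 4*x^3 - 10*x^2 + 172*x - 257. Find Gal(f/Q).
The polynomial is an irreducible quartic over Q and its discriminant is -7246153728, which is not a perfect square, so the Galois group is not contained in A_4. The resolvent cubic y^3 + 10*y^2 + 340*y - 15192 has exactly one rational root, so the Galois group is C_4 or D_4. The quartic remains irreducible over Q(sqrt(disc)), so the group is D_4.

D_4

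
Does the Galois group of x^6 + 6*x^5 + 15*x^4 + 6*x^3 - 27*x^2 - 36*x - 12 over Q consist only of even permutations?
The polynomial is irreducible of degree 6 over Q. Its discriminant is 5159780352, which is not a perfect square. A Galois group lies in the alternating group exactly when the discriminant is a square in Q, so the Galois group (D_6) is not contained in A_6.

No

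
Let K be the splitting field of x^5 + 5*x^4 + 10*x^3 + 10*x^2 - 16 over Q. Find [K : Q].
10

The degree of the splitting field over Q equals the order of the Galois group, so first determine the group. The polynomial f is an irreducible quintic over Q, so G = Gal(f/Q) is a transitive subgroup of S_5: one of C_5 (5T1, order 5), D_5 (5T2, order 10), F_20 (5T3, order 20), A_5 (5T4, order 60) or S_5 (5T5, order 120). The discriminant of f is 64000000 = 8000^2, a perfect square, so G is contained in A_5. The transitive groups of degree 5 contained in A_5 are: C_5 (5T1, order 5), D_5 (5T2, order 10), A_5 (5T4, order 60). By Dedekind's theorem, for a prime p not dividing disc(f) the degrees of the irreducible factors of f mod p form the cycle type of an element of G. Factoring f modulo the 23 such primes p <= 97 (skipping 2, 5, which divide the discriminant), each new pattern first appears at: mod 3: f = (x + 1)(x^2 + 1)(x^2 + x + 2), pattern 2+2+1; mod 7: f = (x^5 + 5x^4 + 3x^3 + 3x^2 + 5), pattern 5. No other pattern occurs in this range, so the set of observed cycle types is {2+2+1, 5}. The candidates containing elements of all these cycle types are D_5 (5T2) of order 10, A_5 (5T4) of order 60; the others are excluded. The observed types are precisely the cycle types that occur in D_5 (5T2) (apart from the identity). Each of the other remaining candidates has further cycle types, and by the Chebotarev density theorem the matching factorization patterns would occur for a proportion of primes equal to their share of the group: A_5 (5T4) additionally contains elements of type 3+1+1 (20 of its 60 elements, about 33% of primes). None of the 23 primes tested shows any such pattern (for each of these groups the chance of that is below 10^-4), which rules them out. Hence G = D_5 (5T2), of order 10. The Galois group D_5 (5T2) has order 10, so the splitting field has degree 10 over Q.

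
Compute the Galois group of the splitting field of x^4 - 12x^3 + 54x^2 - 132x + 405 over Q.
A_4 (also written A4)

The polynomial is an irreducible quartic over Q and its discriminant is 4087812096 = 63936^2, a perfect square, so the Galois group is contained in A_4. The resolvent cubic y^3 - 54*y^2 - 36*y + 11736 is irreducible over Q. An irreducible resolvent with square discriminant gives A_4.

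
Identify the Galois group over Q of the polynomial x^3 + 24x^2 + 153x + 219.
C_3 (also written C3)

The polynomial is an irreducible cubic over Q and its discriminant is 227529 = 477^2, a perfect square. For an irreducible cubic, a square discriminant forces the Galois group to be A_3, the cyclic group of order 3.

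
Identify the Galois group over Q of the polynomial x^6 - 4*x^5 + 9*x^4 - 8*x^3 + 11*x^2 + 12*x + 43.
The polynomial f is an irreducible sextic over Q, so G = Gal(f/Q) is one of the 16 transitive subgroups 6T1, ..., 6T16 of S_6. The discriminant of f is -18046378835968, which is not a perfect square, so G is not contained in A_6. The transitive groups of degree 6 not contained in A_6 are: C_6 (6T1, order 6), S_3 (6T2, order 6), D_6 (6T3, order 12), C_3 x S_3 (6T5, order 18), A_4 x C_2 (6T6, order 24), S_4 (6T8, order 24), S_3 x S_3 (6T9, order 36), S_4 x C_2 (6T11, order 48), (S_3 x S_3) : C_2 (6T13, order 72), PGL(2,5) (6T14, order 120), S_6 (6T16, order 720). By Dedekind's theorem, for a prime p not dividing disc(f) the degrees of the irreducible factors of f mod p form the cycle type of an element of G. Factoring f modulo the 37 such primes p <= 167 (skipping 2, 7, which divide the discriminant), each new pattern first appears at: mod 3: f = (x^6 + 2x^5 + x^3 + 2x^2 + 1), pattern 6; mod 11: f = (x^3 + 10x + 3)(x^3 + 7x^2 + 10x + 7), pattern 3+3; mod 13: f = (x^2 + 4x + 12)(x^2 + 8x + 8)(x^2 + 10x + 6), pattern 2+2+2; mod 29: f = (x + 7)(x + 9)(x + 11)(x + 14)(x + 17)(x + 25), pattern 1+1+1+1+1+1. No other pattern occurs in this range, so the set of observed cycle types is {6, 3+3, 2+2+2, 1+1+1+1+1+1}. The candidates containing elements of all these cycle types are C_6 (6T1) of order 6, D_6 (6T3) of order 12, C_3 x S_3 (6T5) of order 18, A_4 x C_2 (6T6) of order 24, S_3 x S_3 (6T9) of order 36, S_4 x C_2 (6T11) of order 48, (S_3 x S_3) : C_2 (6T13) of order 72, PGL(2,5) (6T14) of order 120, S_6 (6T16) of order 720; the others are excluded. The observed types are precisely the cycle types that occur in C_6 (6T1). Each of the other remaining candidates has further cycle types, and by the Chebotarev density theorem the matching factorization patterns would occur for a proportion of primes equal to their share of the group: D_6 (6T3) additionally contains elements of type 2+2+1+1 (3 of its 12 elements, about 25% of primes); C_3 x S_3 (6T5) additionally contains elements of type 3+1+1+1 (4 of its 18 elements, about 22% of primes); A_4 x C_2 (6T6) additionally contains elements of type 2+2+1+1, 2+1+1+1+1 (6 of its 24 elements, about 25% of primes); S_3 x S_3 (6T9) additionally contains elements of type 3+1+1+1, 2+2+1+1 (13 of its 36 elements, about 36% of primes); S_4 x C_2 (6T11) additionally contains elements of type 4+2, 4+1+1, 2+2+1+1, 2+1+1+1+1 (24 of its 48 elements, about 50% of primes); (S_3 x S_3) : C_2 (6T13) additionally contains elements of type 4+2, 3+2+1, 3+1+1+1, 2+2+1+1, 2+1+1+1+1 (49 of its 72 elements, about 68% of primes); PGL(2,5) (6T14) additionally contains elements of type 5+1, 4+1+1, 2+2+1+1 (69 of its 120 elements, about 58% of primes); S_6 (6T16) additionally contains elements of type 5+1, 4+2, 4+1+1, 3+2+1, 3+1+1+1, 2+2+1+1, 2+1+1+1+1 (544 of its 720 elements, about 76% of primes). None of the 37 primes tested shows any such pattern (for each of these groups the chance of that is below 10^-4), which rules them out. Hence G = C_6 (6T1), of order 6.

C_6, the cyclic group of order 6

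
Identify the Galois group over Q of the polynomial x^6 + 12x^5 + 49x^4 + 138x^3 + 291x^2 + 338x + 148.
The polynomial f is an irreducible sextic over Q, so G = Gal(f/Q) is one of the 16 transitive subgroups 6T1, ..., 6T16 of S_6. The discriminant of f is 16436667374656 = 4054216^2, a perfect square, so G is contained in A_6. The transitive groups of degree 6 contained in A_6 are: A_4 (6T4, order 12), S_4 (6T7, order 24), (C_3 x C_3) : C_4 (6T10, order 36), PSL(2,5) (6T12, order 60), A_6 (6T15, order 360). By Dedekind's theorem, for a prime p not dividing disc(f) the degrees of the irreducible factors of f mod p form the cycle type of an element of G. Factoring f modulo the 79 such primes p <= 419 (skipping 2, 229, which divide the discriminant), each new pattern first appears at: mod 3: f = (x^3 + x^2 + 2x + 1)(x^3 + 2x^2 + 1), pattern 3+3; mod 7: f = (x^2 + 3x + 5)(x^4 + 2x^3 + 3x^2 + 3), pattern 4+2; mod 23: f = (x + 7)(x + 21)(x^2 + 8x + 6)(x^2 + 22x + 7), pattern 2+2+1+1; mod 193: f = (x + 31)(x + 33)(x + 35)(x + 57)(x + 92)(x + 150), pattern 1+1+1+1+1+1. No other pattern occurs in this range, so the set of observed cycle types is {3+3, 4+2, 2+2+1+1, 1+1+1+1+1+1}. The candidates containing elements of all these cycle types are S_4 (6T7) of order 24, (C_3 x C_3) : C_4 (6T10) of order 36, A_6 (6T15) of order 360; the others are excluded. The observed types are precisely the cycle types that occur in S_4 (6T7). Each of the other remaining candidates has further cycle types, and by the Chebotarev density theorem the matching factorization patterns would occur for a proportion of primes equal to their share of the group: (C_3 x C_3) : C_4 (6T10) additionally contains elements of type 3+1+1+1 (4 of its 36 elements, about 11% of primes); A_6 (6T15) additionally contains elements of type 5+1, 3+1+1+1 (184 of its 360 elements, about 51% of primes). None of the 79 primes tested shows any such pattern (for each of these groups the chance of that is below 10^-4), which rules them out. Hence G = S_4 (6T7), of order 24.

S_4 (order 24)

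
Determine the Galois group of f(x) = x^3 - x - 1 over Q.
The polynomial is an irreducible cubic over Q and its discriminant is -23, which is not a perfect square. For an irreducible cubic, a non-square discriminant gives Galois group S_3.

S_3 (order 6)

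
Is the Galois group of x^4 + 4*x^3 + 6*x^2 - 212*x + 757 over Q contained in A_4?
Yes

The polynomial is irreducible of degree 4 over Q. Its discriminant is 176319369216 = 419904^2, a perfect square. A Galois group lies in the alternating group exactly when the discriminant is a square in Q, so the Galois group (A_4) is contained in A_4.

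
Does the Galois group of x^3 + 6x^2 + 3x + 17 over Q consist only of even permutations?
No

The polynomial is irreducible of degree 3 over Q. Its discriminant is -16767, which is not a perfect square. A Galois group lies in the alternating group exactly when the discriminant is a square in Q, so the Galois group (S_3) is not contained in A_3.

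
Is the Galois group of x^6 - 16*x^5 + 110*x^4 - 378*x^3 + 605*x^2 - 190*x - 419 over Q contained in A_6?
Yes

The polynomial is irreducible of degree 6 over Q. Its discriminant is 5729525925351424 = 75693632^2, a perfect square. A Galois group lies in the alternating group exactly when the discriminant is a square in Q, so the Galois group (A_4) is contained in A_6.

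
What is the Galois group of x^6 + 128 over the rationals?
D_6

The polynomial f is an irreducible sextic over Q, so G = Gal(f/Q) is one of the 16 transitive subgroups 6T1, ..., 6T16 of S_6. The discriminant of f is -1603087953297408, which is not a perfect square, so G is not contained in A_6. The transitive groups of degree 6 not contained in A_6 are: C_6 (6T1, order 6), S_3 (6T2, order 6), D_6 (6T3, order 12), C_3 x S_3 (6T5, order 18), A_4 x C_2 (6T6, order 24), S_4 (6T8, order 24), S_3 x S_3 (6T9, order 36), S_4 x C_2 (6T11, order 48), (S_3 x S_3) : C_2 (6T13, order 72), PGL(2,5) (6T14, order 120), S_6 (6T16, order 720). By Dedekind's theorem, for a prime p not dividing disc(f) the degrees of the irreducible factors of f mod p form the cycle type of an element of G. Factoring f modulo the 79 such primes p <= 419 (skipping 2, 3, which divide the discriminant), each new pattern first appears at: mod 5: f = (x^2 + 2)(x^2 + x + 2)(x^2 + 4x + 2), pattern 2+2+2; mod 7: f = (x^6 + 2), pattern 6; mod 11: f = (x + 4)(x + 7)(x^2 + 4x + 5)(x^2 + 7x + 5), pattern 2+2+1+1; mod 19: f = (x^3 + 9)(x^3 + 10), pattern 3+3; mod 43: f = (x + 1)(x + 6)(x + 7)(x + 36)(x + 37)(x + 42), pattern 1+1+1+1+1+1. No other pattern occurs in this range, so the set of observed cycle types is {2+2+2, 6, 2+2+1+1, 3+3, 1+1+1+1+1+1}. The candidates containing elements of all these cycle types are D_6 (6T3) of order 12, A_4 x C_2 (6T6) of order 24, S_3 x S_3 (6T9) of order 36, S_4 x C_2 (6T11) of order 48, (S_3 x S_3) : C_2 (6T13) of order 72, PGL(2,5) (6T14) of order 120, S_6 (6T16) of order 720; the others are excluded. The observed types are precisely the cycle types that occur in D_6 (6T3). Each of the other remaining candidates has further cycle types, and by the Chebotarev density theorem the matching factorization patterns would occur for a proportion of primes equal to their share of the group: A_4 x C_2 (6T6) additionally contains elements of type 2+1+1+1+1 (3 of its 24 elements, about 12% of primes); S_3 x S_3 (6T9) additionally contains elements of type 3+1+1+1 (4 of its 36 elements, about 11% of primes); S_4 x C_2 (6T11) additionally contains elements of type 4+2, 4+1+1, 2+1+1+1+1 (15 of its 48 elements, about 31% of primes); (S_3 x S_3) : C_2 (6T13) additionally contains elements of type 4+2, 3+2+1, 3+1+1+1, 2+1+1+1+1 (40 of its 72 elements, about 56% of primes); PGL(2,5) (6T14) additionally contains elements of type 5+1, 4+1+1 (54 of its 120 elements, about 45% of primes); S_6 (6T16) additionally contains elements of type 5+1, 4+2, 4+1+1, 3+2+1, 3+1+1+1, 2+1+1+1+1 (499 of its 720 elements, about 69% of primes). None of the 79 primes tested shows any such pattern (for each of these groups the chance of that is below 10^-4), which rules them out. Hence G = D_6 (6T3), of order 12.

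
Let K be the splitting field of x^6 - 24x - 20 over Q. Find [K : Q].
360

The degree of the splitting field over Q equals the order of the Galois group, so first determine the group. The polynomial f is an irreducible sextic over Q, so G = Gal(f/Q) is one of the 16 transitive subgroups 6T1, ..., 6T16 of S_6. The discriminant of f is 746496000000 = 864000^2, a perfect square, so G is contained in A_6. The transitive groups of degree 6 contained in A_6 are: A_4 (6T4, order 12), S_4 (6T7, order 24), (C_3 x C_3) : C_4 (6T10, order 36), PSL(2,5) (6T12, order 60), A_6 (6T15, order 360). By Dedekind's theorem, for a prime p not dividing disc(f) the degrees of the irreducible factors of f mod p form the cycle type of an element of G. Factoring f modulo the 6 such primes p <= 23 (skipping 2, 3, 5, which divide the discriminant), each new pattern first appears at: mod 7: f = (x + 4)(x^5 + 3x^4 + 2x^3 + 6x^2 + 4x + 2), pattern 5+1; mod 23: f = (x + 2)(x + 11)(x + 16)(x^3 + 17x^2 + 13x + 7), pattern 3+1+1+1. No other pattern occurs in this range, so the set of observed cycle types is {5+1, 3+1+1+1}. Among the candidates above, the only group containing elements of all these cycle types is A_6 (6T15) — each of A_4 (6T4), S_4 (6T7), (C_3 x C_3) : C_4 (6T10), PSL(2,5) (6T12) lacks at least one of them. Hence G = A_6 (6T15), of order 360. The Galois group A_6 (6T15) has order 360, so the splitting field has degree 360 over Q.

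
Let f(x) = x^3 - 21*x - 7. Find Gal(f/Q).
C_3, A_3

The polynomial is an irreducible cubic over Q and its discriminant is 35721 = 189^2, a perfect square. For an irreducible cubic, a square discriminant forces the Galois group to be A_3, the cyclic group of order 3.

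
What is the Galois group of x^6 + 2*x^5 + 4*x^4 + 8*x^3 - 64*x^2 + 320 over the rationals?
The polynomial f is an irreducible sextic over Q, so G = Gal(f/Q) is one of the 16 transitive subgroups 6T1, ..., 6T16 of S_6. The discriminant of f is 564385546240000 = 23756800^2, a perfect square, so G is contained in A_6. The transitive groups of degree 6 contained in A_6 are: A_4 (6T4, order 12), S_4 (6T7, order 24), (C_3 x C_3) : C_4 (6T10, order 36), PSL(2,5) (6T12, order 60), A_6 (6T15, order 360). By Dedekind's theorem, for a prime p not dividing disc(f) the degrees of the irreducible factors of f mod p form the cycle type of an element of G. Factoring f modulo the 19 such primes p <= 79 (skipping 2, 5, 29, which divide the discriminant), each new pattern first appears at: mod 3: f = (x^2 + 1)(x^4 + 2x^3 + 2), pattern 4+2; mod 11: f = (x^3 + 5x^2 + 9x + 3)(x^3 + 8x^2 + 10x + 4), pattern 3+3; mod 19: f = (x + 3)(x + 5)(x^2 + 5x + 15)(x^2 + 8x + 1), pattern 2+2+1+1; mod 61: f = (x + 9)(x + 23)(x + 56)(x^3 + 36x^2 + 22x + 38), pattern 3+1+1+1. No other pattern occurs in this range, so the set of observed cycle types is {4+2, 3+3, 2+2+1+1, 3+1+1+1}. The candidates containing elements of all these cycle types are (C_3 x C_3) : C_4 (6T10) of order 36, A_6 (6T15) of order 360; the others are excluded. The observed types are precisely the cycle types that occur in (C_3 x C_3) : C_4 (6T10) (apart from the identity). Each of the other remaining candidates has further cycle types, and by the Chebotarev density theorem the matching factorization patterns would occur for a proportion of primes equal to their share of the group: A_6 (6T15) additionally contains elements of type 5+1 (144 of its 360 elements, about 40% of primes). None of the 19 primes tested shows any such pattern (for each of these groups the chance of that is below 10^-4), which rules them out. Hence G = (C_3 x C_3) : C_4 (6T10), of order 36.

(C_3 x C_3) : C_4 (order 36)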